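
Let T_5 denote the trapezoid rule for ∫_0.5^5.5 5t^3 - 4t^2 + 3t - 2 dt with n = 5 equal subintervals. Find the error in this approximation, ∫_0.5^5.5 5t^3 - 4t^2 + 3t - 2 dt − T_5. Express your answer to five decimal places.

-34.16667

Exact integral: ∫_0.5^5.5 f(t) dt ≈ 957.0833333.
T_5 = 991.25.
Error ≈ 957.0833333 − 991.25 ≈ -34.16667.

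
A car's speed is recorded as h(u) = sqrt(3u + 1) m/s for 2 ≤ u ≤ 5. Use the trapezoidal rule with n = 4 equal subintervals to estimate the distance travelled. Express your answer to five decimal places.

10.09764

Δu = (5 − 2)/4 = 0.75.
h(2) ≈ 2.64575, h(2.75) ≈ 3.04138, h(3.5) ≈ 3.39116, h(4.25) ≈ 3.70810, h(5) ≈ 4.00000.
T_4 = (Δu/2)·[h(u_0) + 2h(u_1) + 2h(u_2) + 2h(u_3) + h(u_4)].
Sum ≈ 10.09764.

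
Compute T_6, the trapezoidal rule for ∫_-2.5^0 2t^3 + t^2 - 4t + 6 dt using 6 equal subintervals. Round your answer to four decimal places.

12.7069

Δt = (0 − (-2.5))/6 = 5/12.
f(-2.5) = -9, f(-25/12) = 509/864, f(-5/3) = 167/27, f(-1.25) = 8.65625, f(-5/6) = 479/54, f(-5/12) = 6649/864, f(0) = 6.
T_6 = (Δt/2)·[f(t_0) + 2f(t_1) + ... + 2f(t_{5}) + f(t_6)].
Sum ≈ 12.7069.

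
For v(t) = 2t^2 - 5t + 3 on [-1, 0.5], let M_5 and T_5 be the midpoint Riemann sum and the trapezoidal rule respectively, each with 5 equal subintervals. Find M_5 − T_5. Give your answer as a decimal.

-0.0675

M_5 = 7.1025.
T_5 = 7.17.
M_5 − T_5 = -0.0675.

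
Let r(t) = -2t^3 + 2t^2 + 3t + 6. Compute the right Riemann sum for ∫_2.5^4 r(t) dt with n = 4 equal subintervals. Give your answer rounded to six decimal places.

Δt = (4 − 2.5)/4 = 0.375.
Right endpoints: 2.875, 3.25, 3.625, 4.
r(2.875) = -16.37109375, r(3.25) = -31.78125, r(3.625) = -52.11328125, r(4) = -78.
Sum = Δt · [r(2.875) + r(3.25) + r(3.625) + r(4)].
Sum ≈ -66.849609.

-66.849609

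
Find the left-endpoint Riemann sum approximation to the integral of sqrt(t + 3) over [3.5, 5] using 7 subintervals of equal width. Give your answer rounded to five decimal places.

4.00711

Δt = (5 − 3.5)/7 = 3/14.
Left endpoints: 3.5, 26/7, 55/14, 29/7, 61/14, 32/7, 67/14.
f(3.5) ≈ 2.54951, f(26/7) ≈ 2.59119, f(55/14) ≈ 2.63222, f(29/7) ≈ 2.67261, f(61/14) ≈ 2.71241, f(32/7) ≈ 2.75162, f(67/14) ≈ 2.79029.
Sum = Δt · [f(3.5) + f(26/7) + f(55/14) + ...].
Sum ≈ 4.00711.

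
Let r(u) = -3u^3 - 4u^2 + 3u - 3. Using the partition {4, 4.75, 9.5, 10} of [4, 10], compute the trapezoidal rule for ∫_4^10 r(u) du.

Subinterval widths: 0.75, 4.75, 0.5.
r(4) = -247, r(4.75) = -400.515625, r(9.5) = -2907.625, r(10) = -3373.
On each subinterval the trapezoid contributes (Δu_i/2)·[r(u_{i-1}) + r(u_i)].
Sum = -9669.80859375.

-9669.80859375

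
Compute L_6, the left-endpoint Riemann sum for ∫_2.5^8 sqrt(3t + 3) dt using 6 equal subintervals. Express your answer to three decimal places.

Δt = (8 − 2.5)/6 = 11/12.
Left endpoints: 2.5, 41/12, 13/3, 5.25, 37/6, 85/12.
f(2.5) ≈ 3.240, f(41/12) ≈ 3.640, f(13/3) ≈ 4.000, f(5.25) ≈ 4.330, f(37/6) ≈ 4.637, f(85/12) ≈ 4.924.
Sum = Δt · [f(2.5) + f(41/12) + f(13/3) + ...].
Sum ≈ 22.707.

22.707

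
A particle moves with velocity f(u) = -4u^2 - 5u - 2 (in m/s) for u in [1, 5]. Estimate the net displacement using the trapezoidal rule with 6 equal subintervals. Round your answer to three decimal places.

-234.519

Δu = (5 − 1)/6 = 2/3.
f(1) = -11, f(5/3) = -193/9, f(7/3) = -319/9, f(3) = -53, f(11/3) = -667/9, f(13/3) = -889/9, f(5) = -127.
T_6 = (Δu/2)·[f(u_0) + 2f(u_1) + ... + 2f(u_{5}) + f(u_6)].
Sum ≈ -234.519.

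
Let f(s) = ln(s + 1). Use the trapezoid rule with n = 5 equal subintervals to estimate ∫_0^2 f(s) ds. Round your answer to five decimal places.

Δs = (2 − 0)/5 = 0.4.
f(0) ≈ 0.00000, f(0.4) ≈ 0.33647, f(0.8) ≈ 0.58779, f(1.2) ≈ 0.78846, f(1.6) ≈ 0.95551, f(2) ≈ 1.09861.
T_5 = (Δs/2)·[f(s_0) + 2f(s_1) + ... + 2f(s_{4}) + f(s_5)].
Sum ≈ 1.28701.

1.28701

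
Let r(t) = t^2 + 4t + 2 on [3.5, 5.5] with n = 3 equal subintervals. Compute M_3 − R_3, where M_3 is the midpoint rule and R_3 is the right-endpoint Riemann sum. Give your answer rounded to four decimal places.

M_3 ≈ 81.092593.
R_3 ≈ 89.981481.
M_3 − R_3 ≈ -8.8889.

-8.8889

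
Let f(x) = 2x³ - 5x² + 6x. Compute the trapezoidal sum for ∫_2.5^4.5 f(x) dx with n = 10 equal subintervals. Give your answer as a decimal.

101.88

Δx = (4.5 − 2.5)/10 = 0.2.
f(2.5) = 15, f(2.7) = 19.116, f(2.9) = 24.128, f(3.1) = 30.132, f(3.3) = 37.224, f(3.5) = 45.5, f(3.7) = 55.056, f(3.9) = 65.988, f(4.1) = 78.392, f(4.3) = 92.364, f(4.5) = 108.
T_10 = (Δx/2)·[f(x_0) + 2f(x_1) + ... + 2f(x_{9}) + f(x_10)].
Sum = 101.88.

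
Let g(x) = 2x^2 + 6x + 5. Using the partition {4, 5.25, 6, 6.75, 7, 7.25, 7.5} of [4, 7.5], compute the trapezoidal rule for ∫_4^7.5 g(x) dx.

Subinterval widths: 1.25, 0.75, 0.75, 0.25, 0.25, 0.25.
g(4) = 61, g(5.25) = 91.625, g(6) = 113, g(6.75) = 136.625, g(7) = 145, g(7.25) = 153.625, g(7.5) = 162.5.
On each subinterval the trapezoid contributes (Δx_i/2)·[g(x_{i-1}) + g(x_i)].
Sum = 377.78125.

377.78125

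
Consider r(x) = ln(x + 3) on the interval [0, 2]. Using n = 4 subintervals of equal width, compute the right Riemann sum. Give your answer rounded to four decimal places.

Δx = (2 − 0)/4 = 0.5.
Right endpoints: 0.5, 1, 1.5, 2.
r(0.5) ≈ 1.2528, r(1) ≈ 1.3863, r(1.5) ≈ 1.5041, r(2) ≈ 1.6094.
Sum = Δx · [r(0.5) + r(1) + r(1.5) + r(2)].
Sum ≈ 2.8763.

2.8763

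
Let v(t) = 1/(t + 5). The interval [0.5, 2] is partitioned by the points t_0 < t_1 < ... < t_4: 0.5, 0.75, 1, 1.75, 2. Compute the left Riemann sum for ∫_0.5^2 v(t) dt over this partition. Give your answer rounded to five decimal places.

0.25097

Subinterval widths: 0.25, 0.25, 0.75, 0.25.
Left endpoints: 0.5, 0.75, 1, 1.75.
v(0.5) = 2/11, v(0.75) = 4/23, v(1) = 1/6, v(1.75) = 4/27.
Sum = Σ Δt_i · v(t_i).
Sum ≈ 0.25097.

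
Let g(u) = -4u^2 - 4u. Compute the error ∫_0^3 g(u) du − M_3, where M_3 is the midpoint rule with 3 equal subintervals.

Exact integral: ∫_0^3 g(u) du = -54.
M_3 = -53.
Error = -54 − (-53) = -1.

-1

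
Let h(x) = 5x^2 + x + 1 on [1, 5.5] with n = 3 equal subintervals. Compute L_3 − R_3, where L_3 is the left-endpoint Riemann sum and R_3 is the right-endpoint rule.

-226.125

L_3 = 190.125.
R_3 = 416.25.
L_3 − R_3 = -226.125.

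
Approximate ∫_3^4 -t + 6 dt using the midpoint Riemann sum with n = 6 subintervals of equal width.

Δt = (4 − 3)/6 = 1/6.
Midpoints: 37/12, 3.25, 41/12, 43/12, 3.75, 47/12.
f(37/12) = 35/12, f(3.25) = 2.75, f(41/12) = 31/12, f(43/12) = 29/12, f(3.75) = 2.25, f(47/12) = 25/12.
Sum = Δt · [f(37/12) + f(3.25) + f(41/12) + ...].
Sum = 2.5.

2.5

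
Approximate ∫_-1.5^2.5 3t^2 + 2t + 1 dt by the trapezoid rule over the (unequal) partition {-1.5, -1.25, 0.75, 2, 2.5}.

32.046875

Subinterval widths: 0.25, 2, 1.25, 0.5.
f(-1.5) = 4.75, f(-1.25) = 3.1875, f(0.75) = 4.1875, f(2) = 17, f(2.5) = 24.75.
On each subinterval the trapezoid contributes (Δt_i/2)·[f(t_{i-1}) + f(t_i)].
Sum = 32.046875.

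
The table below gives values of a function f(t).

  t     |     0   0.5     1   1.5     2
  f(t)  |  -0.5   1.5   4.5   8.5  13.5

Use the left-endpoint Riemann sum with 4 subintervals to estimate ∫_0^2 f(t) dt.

7

Δt = 0.5.
Sum = 0.5·[(-0.5) + 1.5 + 4.5 + 8.5] = 7.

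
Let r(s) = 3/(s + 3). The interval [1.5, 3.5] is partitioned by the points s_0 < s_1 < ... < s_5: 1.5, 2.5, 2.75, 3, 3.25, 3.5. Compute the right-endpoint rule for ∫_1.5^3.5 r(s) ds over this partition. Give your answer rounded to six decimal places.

Subinterval widths: 1, 0.25, 0.25, 0.25, 0.25.
Right endpoints: 2.5, 2.75, 3, 3.25, 3.5.
r(2.5) = 6/11, r(2.75) = 12/23, r(3) = 0.5, r(3.25) = 0.48, r(3.5) = 6/13.
Sum = Σ Δs_i · r(s_i).
Sum ≈ 1.036274.

1.036274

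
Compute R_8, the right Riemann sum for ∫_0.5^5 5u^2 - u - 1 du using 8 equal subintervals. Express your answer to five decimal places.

Δu = (5 − 0.5)/8 = 0.5625.
Right endpoints: 1.0625, 1.625, 2.1875, 2.75, 3.3125, 3.875, 4.4375, 5.
f(1.0625) = 3.58203125, f(1.625) = 10.578125, f(2.1875) = 20.73828125, f(2.75) = 34.0625, f(3.3125) = 50.55078125, f(3.875) = 70.203125, f(4.4375) = 93.01953125, f(5) = 119.
Sum = Δu · [f(1.0625) + f(1.625) + f(2.1875) + ...].
Sum ≈ 225.97559.

225.97559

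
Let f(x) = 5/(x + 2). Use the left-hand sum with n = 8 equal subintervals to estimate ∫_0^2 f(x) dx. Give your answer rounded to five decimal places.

Δx = (2 − 0)/8 = 0.25.
Left endpoints: 0, 0.25, 0.5, 0.75, 1, 1.25, 1.5, 1.75.
f(0) = 2.5, f(0.25) = 20/9, f(0.5) = 2, f(0.75) = 20/11, f(1) = 5/3, f(1.25) = 20/13, f(1.5) = 10/7, f(1.75) = 4/3.
Sum = Δx · [f(0) + f(0.25) + f(0.5) + ...].
Sum ≈ 3.62686.

3.62686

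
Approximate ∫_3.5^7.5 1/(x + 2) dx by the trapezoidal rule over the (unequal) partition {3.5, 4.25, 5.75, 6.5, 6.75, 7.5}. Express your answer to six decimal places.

Subinterval widths: 0.75, 1.5, 0.75, 0.25, 0.75.
f(3.5) = 2/11, f(4.25) = 0.16, f(5.75) = 4/31, f(6.5) = 2/17, f(6.75) = 4/35, f(7.5) = 2/19.
On each subinterval the trapezoid contributes (Δx_i/2)·[f(x_{i-1}) + f(x_i)].
Sum ≈ 0.548783.

0.548783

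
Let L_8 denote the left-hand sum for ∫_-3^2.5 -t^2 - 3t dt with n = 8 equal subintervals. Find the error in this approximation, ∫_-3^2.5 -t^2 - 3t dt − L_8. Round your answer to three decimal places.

Exact integral: ∫_-3^2.5 f(t) dt ≈ -10.08333.
L_8 ≈ -5.79004.
Error ≈ -10.08333 − (-5.79004) ≈ -4.293.

-4.293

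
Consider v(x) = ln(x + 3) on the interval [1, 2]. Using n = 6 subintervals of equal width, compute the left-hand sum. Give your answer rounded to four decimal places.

Δx = (2 − 1)/6 = 1/6.
Left endpoints: 1, 7/6, 4/3, 1.5, 5/3, 11/6.
v(1) ≈ 1.3863, v(7/6) ≈ 1.4271, v(4/3) ≈ 1.4663, v(1.5) ≈ 1.5041, v(5/3) ≈ 1.5404, v(11/6) ≈ 1.5755.
Sum = Δx · [v(1) + v(7/6) + v(4/3) + ...].
Sum ≈ 1.4833.

1.4833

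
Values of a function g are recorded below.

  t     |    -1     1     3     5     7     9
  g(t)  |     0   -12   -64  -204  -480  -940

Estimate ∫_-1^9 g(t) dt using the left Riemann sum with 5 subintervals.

Δt = 2.
Sum = 2·[0 + (-12) + (-64) + (-204) + (-480)] = -1520.

-1520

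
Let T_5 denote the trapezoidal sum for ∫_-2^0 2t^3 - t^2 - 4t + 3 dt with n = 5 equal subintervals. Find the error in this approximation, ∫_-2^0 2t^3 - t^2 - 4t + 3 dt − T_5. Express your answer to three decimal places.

0.373

Exact integral: ∫_-2^0 f(t) dt ≈ 3.33333.
T_5 = 2.96.
Error ≈ 3.33333 − 2.96 ≈ 0.373.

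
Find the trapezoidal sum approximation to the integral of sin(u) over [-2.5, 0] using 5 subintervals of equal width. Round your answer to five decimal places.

-1.76346

Δu = (0 − (-2.5))/5 = 0.5.
f(-2.5) ≈ -0.59847, f(-2) ≈ -0.90930, f(-1.5) ≈ -0.99749, f(-1) ≈ -0.84147, f(-0.5) ≈ -0.47943, f(0) ≈ 0.00000.
T_5 = (Δu/2)·[f(u_0) + 2f(u_1) + ... + 2f(u_{4}) + f(u_5)].
Sum ≈ -1.76346.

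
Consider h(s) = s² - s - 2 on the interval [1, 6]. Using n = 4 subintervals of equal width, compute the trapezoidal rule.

Δs = (6 − 1)/4 = 1.25.
h(1) = -2, h(2.25) = 0.8125, h(3.5) = 6.75, h(4.75) = 15.8125, h(6) = 28.
T_4 = (Δs/2)·[h(s_0) + 2h(s_1) + 2h(s_2) + 2h(s_3) + h(s_4)].
Sum = 45.46875.

45.46875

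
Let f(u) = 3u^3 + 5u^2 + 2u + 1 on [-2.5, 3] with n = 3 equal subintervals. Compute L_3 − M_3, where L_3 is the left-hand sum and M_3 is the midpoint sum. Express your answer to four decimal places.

-106.4002

L_3 ≈ -6.824074.
M_3 ≈ 99.576100.
L_3 − M_3 ≈ -106.4002.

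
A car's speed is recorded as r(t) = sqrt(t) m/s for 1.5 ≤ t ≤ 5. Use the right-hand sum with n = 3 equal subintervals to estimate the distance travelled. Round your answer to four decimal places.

Δt = (5 − 1.5)/3 = 7/6.
Right endpoints: 8/3, 23/6, 5.
r(8/3) ≈ 1.6330, r(23/6) ≈ 1.9579, r(5) ≈ 2.2361.
Sum = Δt · [r(8/3) + r(23/6) + r(5)].
Sum ≈ 6.7981.

6.7981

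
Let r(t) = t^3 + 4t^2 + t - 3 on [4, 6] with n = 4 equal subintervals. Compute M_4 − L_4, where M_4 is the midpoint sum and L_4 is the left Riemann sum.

M_4 = 465.875.
L_4 = 409.75.
M_4 − L_4 = 56.125.

56.125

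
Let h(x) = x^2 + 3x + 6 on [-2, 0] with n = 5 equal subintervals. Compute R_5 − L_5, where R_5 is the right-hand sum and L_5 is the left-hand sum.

0.8

R_5 = 9.12.
L_5 = 8.32.
R_5 − L_5 = 0.8.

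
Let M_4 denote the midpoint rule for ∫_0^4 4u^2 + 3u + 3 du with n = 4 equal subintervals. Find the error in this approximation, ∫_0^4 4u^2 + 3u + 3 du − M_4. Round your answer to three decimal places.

1.333

Exact integral: ∫_0^4 f(u) du ≈ 121.33333.
M_4 = 120.
Error ≈ 121.33333 − 120 ≈ 1.333.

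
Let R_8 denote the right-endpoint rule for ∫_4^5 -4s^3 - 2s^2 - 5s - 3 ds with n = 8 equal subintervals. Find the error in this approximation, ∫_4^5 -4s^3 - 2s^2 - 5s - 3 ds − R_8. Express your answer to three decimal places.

Exact integral: ∫_4^5 f(s) ds ≈ -435.16667.
R_8 = -452.
Error ≈ -435.16667 − (-452) ≈ 16.833.

16.833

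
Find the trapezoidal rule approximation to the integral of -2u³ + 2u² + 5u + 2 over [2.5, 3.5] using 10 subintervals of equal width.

-20.36

Δu = (3.5 − 2.5)/10 = 0.1.
f(2.5) = -4.25, f(2.6) = -6.632, f(2.7) = -9.286, f(2.8) = -12.224, f(2.9) = -15.458, f(3) = -19, f(3.1) = -22.862, f(3.2) = -27.056, f(3.3) = -31.594, f(3.4) = -36.488, f(3.5) = -41.75.
T_10 = (Δu/2)·[f(u_0) + 2f(u_1) + ... + 2f(u_{9}) + f(u_10)].
Sum = -20.36.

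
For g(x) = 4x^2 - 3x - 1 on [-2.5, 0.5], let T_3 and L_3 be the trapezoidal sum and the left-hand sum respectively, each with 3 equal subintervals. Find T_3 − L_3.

T_3 = 29.
L_3 = 45.5.
T_3 − L_3 = -16.5.

-16.5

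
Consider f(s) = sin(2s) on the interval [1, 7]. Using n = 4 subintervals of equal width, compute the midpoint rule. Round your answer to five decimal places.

-0.41570

Δs = (7 − 1)/4 = 1.5.
Midpoints: 1.75, 3.25, 4.75, 6.25.
f(1.75) ≈ -0.35078, f(3.25) ≈ 0.21512, f(4.75) ≈ -0.07515, f(6.25) ≈ -0.06632.
Sum = Δs · [f(1.75) + f(3.25) + f(4.75) + f(6.25)].
Sum ≈ -0.41570.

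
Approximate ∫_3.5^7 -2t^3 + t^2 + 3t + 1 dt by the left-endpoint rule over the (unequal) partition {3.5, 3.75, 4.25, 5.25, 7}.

Subinterval widths: 0.25, 0.5, 1, 1.75.
Left endpoints: 3.5, 3.75, 4.25, 5.25.
f(3.5) = -62, f(3.75) = -79.15625, f(4.25) = -121.71875, f(5.25) = -245.09375.
Sum = Σ Δt_i · f(t_i).
Sum = -605.7109375.

-605.7109375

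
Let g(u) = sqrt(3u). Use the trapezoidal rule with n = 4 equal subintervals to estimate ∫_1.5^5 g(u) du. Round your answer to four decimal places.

Δu = (5 − 1.5)/4 = 0.875.
g(1.5) ≈ 2.1213, g(2.375) ≈ 2.6693, g(3.25) ≈ 3.1225, g(4.125) ≈ 3.5178, g(5) ≈ 3.8730.
T_4 = (Δu/2)·[g(u_0) + 2g(u_1) + 2g(u_2) + 2g(u_3) + g(u_4)].
Sum ≈ 10.7684.

10.7684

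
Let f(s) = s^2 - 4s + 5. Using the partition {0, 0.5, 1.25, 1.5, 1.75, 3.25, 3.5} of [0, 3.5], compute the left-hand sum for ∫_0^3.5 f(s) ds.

Subinterval widths: 0.5, 0.75, 0.25, 0.25, 1.5, 0.25.
Left endpoints: 0, 0.5, 1.25, 1.5, 1.75, 3.25.
f(0) = 5, f(0.5) = 3.25, f(1.25) = 1.5625, f(1.5) = 1.25, f(1.75) = 1.0625, f(3.25) = 2.5625.
Sum = Σ Δs_i · f(s_i).
Sum = 7.875.

7.875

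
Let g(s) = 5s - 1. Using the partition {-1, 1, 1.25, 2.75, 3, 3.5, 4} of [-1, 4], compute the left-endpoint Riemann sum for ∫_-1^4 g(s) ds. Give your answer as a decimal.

15.3125

Subinterval widths: 2, 0.25, 1.5, 0.25, 0.5, 0.5.
Left endpoints: -1, 1, 1.25, 2.75, 3, 3.5.
g(-1) = -6, g(1) = 4, g(1.25) = 5.25, g(2.75) = 12.75, g(3) = 14, g(3.5) = 16.5.
Sum = Σ Δs_i · g(s_i).
Sum = 15.3125.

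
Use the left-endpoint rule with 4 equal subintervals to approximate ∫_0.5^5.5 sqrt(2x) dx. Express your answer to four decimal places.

10.2947

Δx = (5.5 − 0.5)/4 = 1.25.
Left endpoints: 0.5, 1.75, 3, 4.25.
f(0.5) ≈ 1.0000, f(1.75) ≈ 1.8708, f(3) ≈ 2.4495, f(4.25) ≈ 2.9155.
Sum = Δx · [f(0.5) + f(1.75) + f(3) + f(4.25)].
Sum ≈ 10.2947.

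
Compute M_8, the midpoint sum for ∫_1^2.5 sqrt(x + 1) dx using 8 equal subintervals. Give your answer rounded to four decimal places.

2.4798

Δx = (2.5 − 1)/8 = 0.1875.
Midpoints: 1.09375, 1.28125, 1.46875, 1.65625, 1.84375, 2.03125, 2.21875, 2.40625.
f(1.09375) ≈ 1.4470, f(1.28125) ≈ 1.5104, f(1.46875) ≈ 1.5712, f(1.65625) ≈ 1.6298, f(1.84375) ≈ 1.6863, f(2.03125) ≈ 1.7410, f(2.21875) ≈ 1.7941, f(2.40625) ≈ 1.8456.
Sum = Δx · [f(1.09375) + f(1.28125) + f(1.46875) + ...].
Sum ≈ 2.4798.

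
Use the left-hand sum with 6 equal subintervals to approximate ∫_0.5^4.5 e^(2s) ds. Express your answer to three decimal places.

Δs = (4.5 − 0.5)/6 = 2/3.
Left endpoints: 0.5, 7/6, 11/6, 2.5, 19/6, 23/6.
f(0.5) ≈ 2.718, f(7/6) ≈ 10.312, f(11/6) ≈ 39.121, f(2.5) ≈ 148.413, f(19/6) ≈ 563.030, f(23/6) ≈ 2135.950.
Sum = Δs · [f(0.5) + f(7/6) + f(11/6) + ...].
Sum ≈ 1933.030.

1933.030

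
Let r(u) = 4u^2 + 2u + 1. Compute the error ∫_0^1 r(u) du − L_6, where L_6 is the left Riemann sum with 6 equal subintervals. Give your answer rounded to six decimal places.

0.481481

Exact integral: ∫_0^1 r(u) du ≈ 3.33333333.
L_6 ≈ 2.85185185.
Error ≈ 3.33333333 − 2.85185185 ≈ 0.481481.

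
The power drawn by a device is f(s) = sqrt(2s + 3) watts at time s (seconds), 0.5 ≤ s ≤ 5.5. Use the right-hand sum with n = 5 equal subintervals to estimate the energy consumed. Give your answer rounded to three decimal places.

Δs = (5.5 − 0.5)/5 = 1.
Right endpoints: 1.5, 2.5, 3.5, 4.5, 5.5.
f(1.5) ≈ 2.449, f(2.5) ≈ 2.828, f(3.5) ≈ 3.162, f(4.5) ≈ 3.464, f(5.5) ≈ 3.742.
Sum = Δs · [f(1.5) + f(2.5) + f(3.5) + f(4.5) + f(5.5)].
Sum ≈ 15.646.

15.646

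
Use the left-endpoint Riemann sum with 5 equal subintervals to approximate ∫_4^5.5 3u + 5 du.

Δu = (5.5 − 4)/5 = 0.3.
Left endpoints: 4, 4.3, 4.6, 4.9, 5.2.
f(4) = 17, f(4.3) = 17.9, f(4.6) = 18.8, f(4.9) = 19.7, f(5.2) = 20.6.
Sum = Δu · [f(4) + f(4.3) + f(4.6) + f(4.9) + f(5.2)].
Sum = 28.2.

28.2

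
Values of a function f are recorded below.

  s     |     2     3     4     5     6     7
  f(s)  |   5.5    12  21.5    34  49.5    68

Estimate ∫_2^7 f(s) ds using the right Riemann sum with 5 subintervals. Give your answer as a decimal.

185

Δs = 1.
Sum = 1·[12 + 21.5 + 34 + 49.5 + 68] = 185.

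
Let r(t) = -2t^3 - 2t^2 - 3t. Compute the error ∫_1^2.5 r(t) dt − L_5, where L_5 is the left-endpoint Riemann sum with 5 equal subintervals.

Exact integral: ∫_1^2.5 r(t) dt = -36.65625.
L_5 = -30.3.
Error = -36.65625 − (-30.3) = -6.35625.

-6.35625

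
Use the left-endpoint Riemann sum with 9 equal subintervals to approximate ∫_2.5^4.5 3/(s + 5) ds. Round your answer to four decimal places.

Δs = (4.5 − 2.5)/9 = 2/9.
Left endpoints: 2.5, 49/18, 53/18, 19/6, 61/18, 65/18, 23/6, 73/18, 77/18.
f(2.5) = 0.4, f(49/18) = 54/139, f(53/18) = 54/143, f(19/6) = 18/49, f(61/18) = 54/151, f(65/18) = 54/155, f(23/6) = 18/53, f(73/18) = 54/163, f(77/18) = 54/167.
Sum = Δs · [f(2.5) + f(49/18) + f(53/18) + ...].
Sum ≈ 0.7186.

0.7186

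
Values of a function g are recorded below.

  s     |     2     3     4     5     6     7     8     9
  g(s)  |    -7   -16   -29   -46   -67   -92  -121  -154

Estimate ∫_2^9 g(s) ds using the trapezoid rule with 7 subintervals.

-451.5

Δs = 1.
T_7 = (1/2)·[(-7) + 2·(-16) + 2·(-29) + 2·(-46) + 2·(-67) + 2·(-92) + 2·(-121) + (-154)] = -451.5.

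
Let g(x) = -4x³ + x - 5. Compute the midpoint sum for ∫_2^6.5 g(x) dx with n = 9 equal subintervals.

-1767.65625

Δx = (6.5 − 2)/9 = 0.5.
Midpoints: 2.25, 2.75, 3.25, 3.75, 4.25, 4.75, 5.25, 5.75, 6.25.
g(2.25) = -48.3125, g(2.75) = -85.4375, g(3.25) = -139.0625, g(3.75) = -212.1875, g(4.25) = -307.8125, g(4.75) = -428.9375, g(5.25) = -578.5625, g(5.75) = -759.6875, g(6.25) = -975.3125.
Sum = Δx · [g(2.25) + g(2.75) + g(3.25) + ...].
Sum = -1767.65625.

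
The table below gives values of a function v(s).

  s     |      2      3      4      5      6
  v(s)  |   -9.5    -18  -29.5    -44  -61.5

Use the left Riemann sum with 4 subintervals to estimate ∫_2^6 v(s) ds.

Δs = 1.
Sum = 1·[(-9.5) + (-18) + (-29.5) + (-44)] = -101.

-101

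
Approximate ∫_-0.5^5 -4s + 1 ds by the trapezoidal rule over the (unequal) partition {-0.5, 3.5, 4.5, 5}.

Subinterval widths: 4, 1, 0.5.
f(-0.5) = 3, f(3.5) = -13, f(4.5) = -17, f(5) = -19.
On each subinterval the trapezoid contributes (Δs_i/2)·[f(s_{i-1}) + f(s_i)].
Sum = -44.

-44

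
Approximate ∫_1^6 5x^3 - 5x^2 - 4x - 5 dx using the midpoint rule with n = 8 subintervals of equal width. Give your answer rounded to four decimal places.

Δx = (6 − 1)/8 = 0.625.
Midpoints: 1.3125, 1.9375, 2.5625, 3.1875, 3.8125, 4.4375, 5.0625, 5.6875.
f(1.3125) = -30959/4096, f(1.9375) = 19851/4096, f(2.5625) = 147661/4096, f(3.1875) = 382471/4096, f(3.8125) = 754281/4096, f(4.4375) = 1293091/4096, f(5.0625) = 2028901/4096, f(5.6875) = 2991711/4096.
Sum = Δx · [f(1.3125) + f(1.9375) + f(2.5625) + ...].
Sum ≈ 1157.6855.

1157.6855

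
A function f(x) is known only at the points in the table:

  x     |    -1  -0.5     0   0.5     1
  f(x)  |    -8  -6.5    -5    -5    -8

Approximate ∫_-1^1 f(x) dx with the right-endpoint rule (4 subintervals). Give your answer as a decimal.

Δx = 0.5.
Sum = 0.5·[(-6.5) + (-5) + (-5) + (-8)] = -12.25.

-12.25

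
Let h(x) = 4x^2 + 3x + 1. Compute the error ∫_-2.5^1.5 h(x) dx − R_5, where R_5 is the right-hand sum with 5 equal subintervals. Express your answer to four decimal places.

-0.1067

Exact integral: ∫_-2.5^1.5 h(x) dx ≈ 23.333333.
R_5 = 23.44.
Error ≈ 23.333333 − 23.44 ≈ -0.1067.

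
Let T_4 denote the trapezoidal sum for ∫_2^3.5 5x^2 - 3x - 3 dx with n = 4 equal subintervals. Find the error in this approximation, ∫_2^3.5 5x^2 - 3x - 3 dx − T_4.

-0.17578125

Exact integral: ∫_2^3.5 f(x) dx = 41.25.
T_4 = 41.42578125.
Error = 41.25 − 41.42578125 = -0.17578125.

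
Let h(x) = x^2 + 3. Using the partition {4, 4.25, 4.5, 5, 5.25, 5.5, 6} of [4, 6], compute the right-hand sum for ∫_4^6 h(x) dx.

Subinterval widths: 0.25, 0.25, 0.5, 0.25, 0.25, 0.5.
Right endpoints: 4.25, 4.5, 5, 5.25, 5.5, 6.
h(4.25) = 21.0625, h(4.5) = 23.25, h(5) = 28, h(5.25) = 30.5625, h(5.5) = 33.25, h(6) = 39.
Sum = Σ Δx_i · h(x_i).
Sum = 60.53125.

60.53125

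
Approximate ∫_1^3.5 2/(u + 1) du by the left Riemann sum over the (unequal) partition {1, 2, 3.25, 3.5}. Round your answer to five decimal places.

1.95098

Subinterval widths: 1, 1.25, 0.25.
Left endpoints: 1, 2, 3.25.
f(1) = 1, f(2) = 2/3, f(3.25) = 8/17.
Sum = Σ Δu_i · f(u_i).
Sum ≈ 1.95098.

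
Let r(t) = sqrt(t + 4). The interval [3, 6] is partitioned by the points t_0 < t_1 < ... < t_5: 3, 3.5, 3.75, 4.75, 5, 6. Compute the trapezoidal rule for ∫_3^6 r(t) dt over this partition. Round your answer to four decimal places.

Subinterval widths: 0.5, 0.25, 1, 0.25, 1.
r(3) ≈ 2.6458, r(3.5) ≈ 2.7386, r(3.75) ≈ 2.7839, r(4.75) ≈ 2.9580, r(5) ≈ 3.0000, r(6) ≈ 3.1623.
On each subinterval the trapezoid contributes (Δt_i/2)·[r(t_{i-1}) + r(t_i)].
Sum ≈ 8.7333.

8.7333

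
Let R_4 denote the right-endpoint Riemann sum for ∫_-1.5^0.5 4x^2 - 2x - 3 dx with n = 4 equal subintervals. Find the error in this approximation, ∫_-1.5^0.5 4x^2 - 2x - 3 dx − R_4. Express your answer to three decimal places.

2.667

Exact integral: ∫_-1.5^0.5 f(x) dx ≈ 0.66667.
R_4 = -2.
Error ≈ 0.66667 − (-2) ≈ 2.667.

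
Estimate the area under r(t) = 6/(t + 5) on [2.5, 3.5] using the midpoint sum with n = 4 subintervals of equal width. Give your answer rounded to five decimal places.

Δt = (3.5 − 2.5)/4 = 0.25.
Midpoints: 2.625, 2.875, 3.125, 3.375.
r(2.625) = 48/61, r(2.875) = 16/21, r(3.125) = 48/65, r(3.375) = 48/67.
Sum = Δt · [r(2.625) + r(2.875) + r(3.125) + r(3.375)].
Sum ≈ 0.75092.

0.75092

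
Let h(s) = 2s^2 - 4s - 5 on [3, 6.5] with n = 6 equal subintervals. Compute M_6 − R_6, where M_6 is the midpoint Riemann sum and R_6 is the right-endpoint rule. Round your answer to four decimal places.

-15.9080

M_6 ≈ 80.884838.
R_6 ≈ 96.792824.
M_6 − R_6 ≈ -15.9080.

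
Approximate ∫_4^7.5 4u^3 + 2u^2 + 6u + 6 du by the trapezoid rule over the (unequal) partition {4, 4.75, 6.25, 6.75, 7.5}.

3338.296875

Subinterval widths: 0.75, 1.5, 0.5, 0.75.
f(4) = 318, f(4.75) = 508.3125, f(6.25) = 1098.1875, f(6.75) = 1367.8125, f(7.5) = 1851.
On each subinterval the trapezoid contributes (Δu_i/2)·[f(u_{i-1}) + f(u_i)].
Sum = 3338.296875.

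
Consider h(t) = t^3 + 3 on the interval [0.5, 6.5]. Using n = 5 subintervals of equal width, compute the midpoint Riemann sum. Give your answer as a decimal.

Δt = (6.5 − 0.5)/5 = 1.2.
Midpoints: 1.1, 2.3, 3.5, 4.7, 5.9.
h(1.1) = 4.331, h(2.3) = 15.167, h(3.5) = 45.875, h(4.7) = 106.823, h(5.9) = 208.379.
Sum = Δt · [h(1.1) + h(2.3) + h(3.5) + h(4.7) + h(5.9)].
Sum = 456.69.

456.69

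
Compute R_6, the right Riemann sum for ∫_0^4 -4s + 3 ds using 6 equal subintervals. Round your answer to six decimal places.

Δs = (4 − 0)/6 = 2/3.
Right endpoints: 2/3, 4/3, 2, 8/3, 10/3, 4.
f(2/3) = 1/3, f(4/3) = -7/3, f(2) = -5, f(8/3) = -23/3, f(10/3) = -31/3, f(4) = -13.
Sum = Δs · [f(2/3) + f(4/3) + f(2) + ...].
Sum ≈ -25.333333.

-25.333333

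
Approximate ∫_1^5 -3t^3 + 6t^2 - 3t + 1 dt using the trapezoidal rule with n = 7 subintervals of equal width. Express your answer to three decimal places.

-256.571

Δt = (5 − 1)/7 = 4/7.
f(1) = 1, f(11/7) = -185/343, f(15/7) = -2537/343, f(19/7) = -7865/343, f(23/7) = -17321/343, f(27/7) = -32057/343, f(31/7) = -53225/343, f(5) = -239.
T_7 = (Δt/2)·[f(t_0) + 2f(t_1) + ... + 2f(t_{6}) + f(t_7)].
Sum ≈ -256.571.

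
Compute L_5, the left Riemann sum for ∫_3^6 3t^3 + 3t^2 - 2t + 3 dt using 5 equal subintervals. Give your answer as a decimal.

897.48

Δt = (6 − 3)/5 = 0.6.
Left endpoints: 3, 3.6, 4.2, 4.8, 5.4.
f(3) = 105, f(3.6) = 174.648, f(4.2) = 269.784, f(4.8) = 394.296, f(5.4) = 552.072.
Sum = Δt · [f(3) + f(3.6) + f(4.2) + f(4.8) + f(5.4)].
Sum = 897.48.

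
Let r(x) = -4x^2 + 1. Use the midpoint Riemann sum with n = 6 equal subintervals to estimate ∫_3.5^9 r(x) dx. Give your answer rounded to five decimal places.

Δx = (9 − 3.5)/6 = 11/12.
Midpoints: 95/24, 4.875, 139/24, 161/24, 7.625, 205/24.
r(95/24) = -8881/144, r(4.875) = -94.0625, r(139/24) = -19177/144, r(161/24) = -25777/144, r(7.625) = -231.5625, r(205/24) = -41881/144.
Sum = Δx · [r(95/24) + r(4.875) + r(139/24) + ...].
Sum ≈ -907.79282.

-907.79282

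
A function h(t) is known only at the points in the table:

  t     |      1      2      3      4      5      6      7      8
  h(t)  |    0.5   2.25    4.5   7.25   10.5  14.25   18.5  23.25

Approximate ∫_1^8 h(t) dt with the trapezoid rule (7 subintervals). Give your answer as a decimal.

69.125

Δt = 1.
T_7 = (1/2)·[0.5 + 2·2.25 + 2·4.5 + 2·7.25 + 2·10.5 + 2·14.25 + 2·18.5 + 23.25] = 69.125.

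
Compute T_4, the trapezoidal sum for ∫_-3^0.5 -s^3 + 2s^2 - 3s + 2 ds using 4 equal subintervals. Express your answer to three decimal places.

61.011

Δs = (0.5 − (-3))/4 = 0.875.
f(-3) = 56, f(-2.125) = 13825/512, f(-1.25) = 10.828125, f(-0.375) = 1771/512, f(0.5) = 0.875.
T_4 = (Δs/2)·[f(s_0) + 2f(s_1) + 2f(s_2) + 2f(s_3) + f(s_4)].
Sum ≈ 61.011.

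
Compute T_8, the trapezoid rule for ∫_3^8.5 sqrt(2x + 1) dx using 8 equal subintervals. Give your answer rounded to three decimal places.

19.277

Δx = (8.5 − 3)/8 = 0.6875.
f(3) ≈ 2.646, f(3.6875) ≈ 2.894, f(4.375) ≈ 3.122, f(5.0625) ≈ 3.335, f(5.75) ≈ 3.536, f(6.4375) ≈ 3.725, f(7.125) ≈ 3.905, f(7.8125) ≈ 4.077, f(8.5) ≈ 4.243.
T_8 = (Δx/2)·[f(x_0) + 2f(x_1) + ... + 2f(x_{7}) + f(x_8)].
Sum ≈ 19.277.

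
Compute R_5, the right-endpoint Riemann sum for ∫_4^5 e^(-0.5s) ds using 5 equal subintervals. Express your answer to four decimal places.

Δs = (5 − 4)/5 = 0.2.
Right endpoints: 4.2, 4.4, 4.6, 4.8, 5.
f(4.2) ≈ 0.1225, f(4.4) ≈ 0.1108, f(4.6) ≈ 0.1003, f(4.8) ≈ 0.0907, f(5) ≈ 0.0821.
Sum = Δs · [f(4.2) + f(4.4) + f(4.6) + f(4.8) + f(5)].
Sum ≈ 0.1013.

0.1013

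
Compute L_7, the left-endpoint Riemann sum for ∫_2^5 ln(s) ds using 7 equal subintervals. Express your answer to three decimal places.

Δs = (5 − 2)/7 = 3/7.
Left endpoints: 2, 17/7, 20/7, 23/7, 26/7, 29/7, 32/7.
f(2) ≈ 0.693, f(17/7) ≈ 0.887, f(20/7) ≈ 1.050, f(23/7) ≈ 1.190, f(26/7) ≈ 1.312, f(29/7) ≈ 1.421, f(32/7) ≈ 1.520.
Sum = Δs · [f(2) + f(17/7) + f(20/7) + ...].
Sum ≈ 3.460.

3.460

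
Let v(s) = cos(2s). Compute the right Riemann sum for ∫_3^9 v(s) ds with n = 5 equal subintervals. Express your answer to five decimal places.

Δs = (9 − 3)/5 = 1.2.
Right endpoints: 4.2, 5.4, 6.6, 7.8, 9.
v(4.2) ≈ -0.51929, v(5.4) ≈ -0.19433, v(6.6) ≈ 0.80588, v(7.8) ≈ -0.99418, v(9) ≈ 0.66032.
Sum = Δs · [v(4.2) + v(5.4) + v(6.6) + v(7.8) + v(9)].
Sum ≈ -0.28991.

-0.28991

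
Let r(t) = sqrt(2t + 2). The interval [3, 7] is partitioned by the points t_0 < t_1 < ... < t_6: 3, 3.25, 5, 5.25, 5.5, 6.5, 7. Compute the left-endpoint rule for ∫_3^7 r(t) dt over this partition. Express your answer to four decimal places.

Subinterval widths: 0.25, 1.75, 0.25, 0.25, 1, 0.5.
Left endpoints: 3, 3.25, 5, 5.25, 5.5, 6.5.
r(3) ≈ 2.8284, r(3.25) ≈ 2.9155, r(5) ≈ 3.4641, r(5.25) ≈ 3.5355, r(5.5) ≈ 3.6056, r(6.5) ≈ 3.8730.
Sum = Σ Δt_i · r(t_i).
Sum ≈ 13.1011.

13.1011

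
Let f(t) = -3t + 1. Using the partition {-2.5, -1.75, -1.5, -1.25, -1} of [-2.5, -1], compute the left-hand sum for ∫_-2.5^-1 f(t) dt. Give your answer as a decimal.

Subinterval widths: 0.75, 0.25, 0.25, 0.25.
Left endpoints: -2.5, -1.75, -1.5, -1.25.
f(-2.5) = 8.5, f(-1.75) = 6.25, f(-1.5) = 5.5, f(-1.25) = 4.75.
Sum = Σ Δt_i · f(t_i).
Sum = 10.5.

10.5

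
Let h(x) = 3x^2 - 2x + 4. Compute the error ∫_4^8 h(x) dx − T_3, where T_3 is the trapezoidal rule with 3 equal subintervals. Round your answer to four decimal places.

-3.5556

Exact integral: ∫_4^8 h(x) dx = 416.
T_3 ≈ 419.555556.
Error ≈ 416 − 419.555556 ≈ -3.5556.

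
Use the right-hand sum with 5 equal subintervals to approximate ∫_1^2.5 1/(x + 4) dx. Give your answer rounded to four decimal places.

0.2556

Δx = (2.5 − 1)/5 = 0.3.
Right endpoints: 1.3, 1.6, 1.9, 2.2, 2.5.
f(1.3) = 10/53, f(1.6) = 5/28, f(1.9) = 10/59, f(2.2) = 5/31, f(2.5) = 2/13.
Sum = Δx · [f(1.3) + f(1.6) + f(1.9) + f(2.2) + f(2.5)].
Sum ≈ 0.2556.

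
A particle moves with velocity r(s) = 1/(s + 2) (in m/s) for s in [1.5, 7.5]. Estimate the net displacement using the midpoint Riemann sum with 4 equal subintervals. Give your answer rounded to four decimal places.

0.9921

Δs = (7.5 − 1.5)/4 = 1.5.
Midpoints: 2.25, 3.75, 5.25, 6.75.
r(2.25) = 4/17, r(3.75) = 4/23, r(5.25) = 4/29, r(6.75) = 4/35.
Sum = Δs · [r(2.25) + r(3.75) + r(5.25) + r(6.75)].
Sum ≈ 0.9921.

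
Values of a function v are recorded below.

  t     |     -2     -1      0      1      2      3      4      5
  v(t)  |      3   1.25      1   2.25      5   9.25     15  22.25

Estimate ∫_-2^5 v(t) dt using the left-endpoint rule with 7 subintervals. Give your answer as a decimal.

Δt = 1.
Sum = 1·[3 + 1.25 + 1 + 2.25 + 5 + 9.25 + 15] = 36.75.

36.75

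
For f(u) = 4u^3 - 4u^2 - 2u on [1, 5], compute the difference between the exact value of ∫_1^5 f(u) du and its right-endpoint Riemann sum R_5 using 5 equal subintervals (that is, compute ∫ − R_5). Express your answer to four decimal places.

-170.4533

Exact integral: ∫_1^5 f(u) du ≈ 434.666667.
R_5 = 605.12.
Error ≈ 434.666667 − 605.12 ≈ -170.4533.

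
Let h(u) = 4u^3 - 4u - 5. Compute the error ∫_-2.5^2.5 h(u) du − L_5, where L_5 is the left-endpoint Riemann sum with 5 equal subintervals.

Exact integral: ∫_-2.5^2.5 h(u) du = -25.
L_5 = -77.5.
Error = -25 − (-77.5) = 52.5.

52.5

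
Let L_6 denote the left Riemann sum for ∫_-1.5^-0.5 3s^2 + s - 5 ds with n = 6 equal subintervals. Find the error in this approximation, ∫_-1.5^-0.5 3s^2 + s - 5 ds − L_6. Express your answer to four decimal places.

-0.4306

Exact integral: ∫_-1.5^-0.5 f(s) ds = -2.75.
L_6 ≈ -2.319444.
Error ≈ -2.75 − (-2.319444) ≈ -0.4306.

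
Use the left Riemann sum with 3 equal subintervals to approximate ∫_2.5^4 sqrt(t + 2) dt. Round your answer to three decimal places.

Δt = (4 − 2.5)/3 = 0.5.
Left endpoints: 2.5, 3, 3.5.
f(2.5) ≈ 2.121, f(3) ≈ 2.236, f(3.5) ≈ 2.345.
Sum = Δt · [f(2.5) + f(3) + f(3.5)].
Sum ≈ 3.351.

3.351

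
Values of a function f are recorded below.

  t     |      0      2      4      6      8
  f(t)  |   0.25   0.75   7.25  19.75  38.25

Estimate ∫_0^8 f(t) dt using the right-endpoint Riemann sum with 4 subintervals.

Δt = 2.
Sum = 2·[0.75 + 7.25 + 19.75 + 38.25] = 132.

132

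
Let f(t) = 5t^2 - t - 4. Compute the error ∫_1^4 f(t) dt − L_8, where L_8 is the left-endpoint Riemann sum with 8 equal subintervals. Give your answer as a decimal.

13.1484375

Exact integral: ∫_1^4 f(t) dt = 85.5.
L_8 = 72.3515625.
Error = 85.5 − 72.3515625 = 13.1484375.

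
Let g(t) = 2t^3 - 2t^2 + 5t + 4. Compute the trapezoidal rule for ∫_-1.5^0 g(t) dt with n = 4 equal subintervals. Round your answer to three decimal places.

-4.635

Δt = (0 − (-1.5))/4 = 0.375.
g(-1.5) = -14.75, g(-1.125) = -7.00390625, g(-0.75) = -1.71875, g(-0.375) = 1.73828125, g(0) = 4.
T_4 = (Δt/2)·[g(t_0) + 2g(t_1) + 2g(t_2) + 2g(t_3) + g(t_4)].
Sum ≈ -4.635.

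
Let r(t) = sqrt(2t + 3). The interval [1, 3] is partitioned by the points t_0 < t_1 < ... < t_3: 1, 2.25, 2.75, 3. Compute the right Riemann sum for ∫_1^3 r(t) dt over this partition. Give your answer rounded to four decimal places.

Subinterval widths: 1.25, 0.5, 0.25.
Right endpoints: 2.25, 2.75, 3.
r(2.25) ≈ 2.7386, r(2.75) ≈ 2.9155, r(3) ≈ 3.0000.
Sum = Σ Δt_i · r(t_i).
Sum ≈ 5.6310.

5.6310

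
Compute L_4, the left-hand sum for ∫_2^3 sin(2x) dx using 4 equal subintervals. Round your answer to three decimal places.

-0.850

Δx = (3 − 2)/4 = 0.25.
Left endpoints: 2, 2.25, 2.5, 2.75.
f(2) ≈ -0.757, f(2.25) ≈ -0.978, f(2.5) ≈ -0.959, f(2.75) ≈ -0.706.
Sum = Δx · [f(2) + f(2.25) + f(2.5) + f(2.75)].
Sum ≈ -0.850.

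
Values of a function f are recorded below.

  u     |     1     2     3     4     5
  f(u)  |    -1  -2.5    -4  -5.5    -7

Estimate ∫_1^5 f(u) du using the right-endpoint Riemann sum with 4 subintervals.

-19

Δu = 1.
Sum = 1·[(-2.5) + (-4) + (-5.5) + (-7)] = -19.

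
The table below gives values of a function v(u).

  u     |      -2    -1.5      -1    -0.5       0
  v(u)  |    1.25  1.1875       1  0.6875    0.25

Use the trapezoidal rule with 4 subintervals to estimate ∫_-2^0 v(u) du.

Δu = 0.5.
T_4 = (0.5/2)·[1.25 + 2·1.1875 + 2·1 + 2·0.6875 + 0.25] = 1.8125.

1.8125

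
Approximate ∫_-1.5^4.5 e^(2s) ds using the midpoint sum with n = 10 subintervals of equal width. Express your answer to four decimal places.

Δs = (4.5 − (-1.5))/10 = 0.6.
Midpoints: -1.2, -0.6, 0, 0.6, 1.2, 1.8, 2.4, 3, 3.6, 4.2.
f(-1.2) ≈ 0.0907, f(-0.6) ≈ 0.3012, f(0) ≈ 1.0000, f(0.6) ≈ 3.3201, f(1.2) ≈ 11.0232, f(1.8) ≈ 36.5982, f(2.4) ≈ 121.5104, f(3) ≈ 403.4288, f(3.6) ≈ 1339.4308, f(4.2) ≈ 4447.0667.
Sum = Δs · [f(-1.2) + f(-0.6) + f(0) + ...].
Sum ≈ 3818.2621.

3818.2621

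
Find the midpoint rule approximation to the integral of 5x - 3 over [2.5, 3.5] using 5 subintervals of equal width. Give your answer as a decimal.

12

Δx = (3.5 − 2.5)/5 = 0.2.
Midpoints: 2.6, 2.8, 3, 3.2, 3.4.
f(2.6) = 10, f(2.8) = 11, f(3) = 12, f(3.2) = 13, f(3.4) = 14.
Sum = Δx · [f(2.6) + f(2.8) + f(3) + f(3.2) + f(3.4)].
Sum = 12.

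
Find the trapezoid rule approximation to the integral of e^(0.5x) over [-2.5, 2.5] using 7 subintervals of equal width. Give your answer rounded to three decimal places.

Δx = (2.5 − (-2.5))/7 = 5/7.
f(-2.5) ≈ 0.287, f(-25/14) ≈ 0.409, f(-15/14) ≈ 0.585, f(-5/14) ≈ 0.836, f(5/14) ≈ 1.196, f(15/14) ≈ 1.709, f(25/14) ≈ 2.442, f(2.5) ≈ 3.490.
T_7 = (Δx/2)·[f(x_0) + 2f(x_1) + ... + 2f(x_{6}) + f(x_7)].
Sum ≈ 6.476.

6.476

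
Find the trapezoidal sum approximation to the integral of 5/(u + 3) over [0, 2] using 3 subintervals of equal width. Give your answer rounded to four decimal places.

2.5672

Δu = (2 − 0)/3 = 2/3.
f(0) = 5/3, f(2/3) = 15/11, f(4/3) = 15/13, f(2) = 1.
T_3 = (Δu/2)·[f(u_0) + 2f(u_1) + 2f(u_2) + f(u_3)].
Sum ≈ 2.5672.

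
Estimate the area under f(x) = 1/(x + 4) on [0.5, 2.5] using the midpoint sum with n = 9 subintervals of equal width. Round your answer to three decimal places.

0.368

Δx = (2.5 − 0.5)/9 = 2/9.
Midpoints: 11/18, 5/6, 19/18, 23/18, 1.5, 31/18, 35/18, 13/6, 43/18.
f(11/18) = 18/83, f(5/6) = 6/29, f(19/18) = 18/91, f(23/18) = 18/95, f(1.5) = 2/11, f(31/18) = 18/103, f(35/18) = 18/107, f(13/6) = 6/37, f(43/18) = 18/115.
Sum = Δx · [f(11/18) + f(5/6) + f(19/18) + ...].
Sum ≈ 0.368.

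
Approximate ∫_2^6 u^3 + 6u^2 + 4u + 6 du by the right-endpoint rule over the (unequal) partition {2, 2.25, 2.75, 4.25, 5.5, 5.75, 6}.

Subinterval widths: 0.25, 0.5, 1.5, 1.25, 0.25, 0.25.
Right endpoints: 2.25, 2.75, 4.25, 5.5, 5.75, 6.
f(2.25) = 56.765625, f(2.75) = 83.171875, f(4.25) = 208.140625, f(5.5) = 375.875, f(5.75) = 417.484375, f(6) = 462.
Sum = Σ Δu_i · f(u_i).
Sum = 1057.703125.

1057.703125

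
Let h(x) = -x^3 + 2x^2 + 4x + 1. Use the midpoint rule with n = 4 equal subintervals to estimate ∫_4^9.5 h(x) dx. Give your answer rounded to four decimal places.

-1273.5347

Δx = (9.5 − 4)/4 = 1.375.
Midpoints: 4.6875, 6.0625, 7.4375, 8.8125.
h(4.6875) = -160979/4096, h(6.0625) = -508161/4096, h(7.4375) = -1106055/4096, h(8.8125) = -2018549/4096.
Sum = Δx · [h(4.6875) + h(6.0625) + h(7.4375) + h(8.8125)].
Sum ≈ -1273.5347.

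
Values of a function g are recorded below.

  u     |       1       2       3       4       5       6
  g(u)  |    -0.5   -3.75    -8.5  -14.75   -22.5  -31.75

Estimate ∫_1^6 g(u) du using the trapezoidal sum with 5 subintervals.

-65.625

Δu = 1.
T_5 = (1/2)·[(-0.5) + 2·(-3.75) + 2·(-8.5) + 2·(-14.75) + 2·(-22.5) + (-31.75)] = -65.625.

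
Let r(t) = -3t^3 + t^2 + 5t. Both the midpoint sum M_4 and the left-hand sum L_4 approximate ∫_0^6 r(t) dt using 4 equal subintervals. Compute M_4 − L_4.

-348.75

M_4 = -780.75.
L_4 = -432.
M_4 − L_4 = -348.75.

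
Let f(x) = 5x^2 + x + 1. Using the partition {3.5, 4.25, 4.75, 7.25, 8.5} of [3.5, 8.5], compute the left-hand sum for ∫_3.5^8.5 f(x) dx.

732.328125

Subinterval widths: 0.75, 0.5, 2.5, 1.25.
Left endpoints: 3.5, 4.25, 4.75, 7.25.
f(3.5) = 65.75, f(4.25) = 95.5625, f(4.75) = 118.5625, f(7.25) = 271.0625.
Sum = Σ Δx_i · f(x_i).
Sum = 732.328125.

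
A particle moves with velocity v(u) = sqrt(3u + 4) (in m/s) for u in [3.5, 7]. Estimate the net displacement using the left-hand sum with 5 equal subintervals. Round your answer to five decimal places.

Δu = (7 − 3.5)/5 = 0.7.
Left endpoints: 3.5, 4.2, 4.9, 5.6, 6.3.
v(3.5) ≈ 3.80789, v(4.2) ≈ 4.07431, v(4.9) ≈ 4.32435, v(5.6) ≈ 4.56070, v(6.3) ≈ 4.78539.
Sum = Δu · [v(3.5) + v(4.2) + v(4.9) + v(5.6) + v(6.3)].
Sum ≈ 15.08685.

15.08685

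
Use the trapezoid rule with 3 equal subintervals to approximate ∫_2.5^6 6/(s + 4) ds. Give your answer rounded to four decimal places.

Δs = (6 − 2.5)/3 = 7/6.
f(2.5) = 12/13, f(11/3) = 18/23, f(29/6) = 36/53, f(6) = 0.6.
T_3 = (Δs/2)·[f(s_0) + 2f(s_1) + 2f(s_2) + f(s_3)].
Sum ≈ 2.5940.

2.5940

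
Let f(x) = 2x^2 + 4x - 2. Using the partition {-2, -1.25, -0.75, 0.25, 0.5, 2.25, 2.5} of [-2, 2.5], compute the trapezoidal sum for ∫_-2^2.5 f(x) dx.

13.5625

Subinterval widths: 0.75, 0.5, 1, 0.25, 1.75, 0.25.
f(-2) = -2, f(-1.25) = -3.875, f(-0.75) = -3.875, f(0.25) = -0.875, f(0.5) = 0.5, f(2.25) = 17.125, f(2.5) = 20.5.
On each subinterval the trapezoid contributes (Δx_i/2)·[f(x_{i-1}) + f(x_i)].
Sum = 13.5625.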